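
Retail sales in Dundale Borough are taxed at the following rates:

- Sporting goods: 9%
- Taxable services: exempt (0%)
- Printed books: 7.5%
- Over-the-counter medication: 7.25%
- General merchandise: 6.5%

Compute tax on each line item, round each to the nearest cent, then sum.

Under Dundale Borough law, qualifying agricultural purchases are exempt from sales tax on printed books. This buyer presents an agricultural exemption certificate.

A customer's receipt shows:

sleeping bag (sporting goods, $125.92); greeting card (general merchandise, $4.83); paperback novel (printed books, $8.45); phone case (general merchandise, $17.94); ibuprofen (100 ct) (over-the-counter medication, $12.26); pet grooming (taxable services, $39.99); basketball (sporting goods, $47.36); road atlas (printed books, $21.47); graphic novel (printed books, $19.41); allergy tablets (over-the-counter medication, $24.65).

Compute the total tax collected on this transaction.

Sleeping bag $125.92: sporting goods → 9% → $11.33
Greeting card $4.83: general merchandise → 6.5% → $0.31
Paperback novel $8.45: printed books, buyer-exempt → 0% → $0.00
Phone case $17.94: general merchandise → 6.5% → $1.17
Ibuprofen (100 ct) $12.26: over-the-counter medication → 7.25% → $0.89
Pet grooming $39.99: taxable services → 0% → $0.00
Basketball $47.36: sporting goods → 9% → $4.26
Road atlas $21.47: printed books, buyer-exempt → 0% → $0.00
Graphic novel $19.41: printed books, buyer-exempt → 0% → $0.00
Allergy tablets $24.65: over-the-counter medication → 7.25% → $1.79
Total tax = $11.33 + $0.31 + $1.17 + $0.89 + $4.26 + $1.79 = $19.75

$19.75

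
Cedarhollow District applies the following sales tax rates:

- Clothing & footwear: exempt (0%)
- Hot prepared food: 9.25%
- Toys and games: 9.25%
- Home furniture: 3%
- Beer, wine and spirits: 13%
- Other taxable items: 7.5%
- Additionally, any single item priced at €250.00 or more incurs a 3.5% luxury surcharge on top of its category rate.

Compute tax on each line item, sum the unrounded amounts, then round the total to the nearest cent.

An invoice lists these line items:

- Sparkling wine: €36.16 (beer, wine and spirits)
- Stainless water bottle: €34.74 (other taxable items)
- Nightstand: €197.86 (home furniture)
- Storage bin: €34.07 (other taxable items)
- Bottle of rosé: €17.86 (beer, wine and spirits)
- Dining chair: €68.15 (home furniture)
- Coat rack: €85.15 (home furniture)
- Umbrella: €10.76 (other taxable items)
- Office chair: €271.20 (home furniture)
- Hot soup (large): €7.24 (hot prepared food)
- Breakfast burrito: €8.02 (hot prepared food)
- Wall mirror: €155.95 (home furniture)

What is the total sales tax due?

Sparkling wine €36.16: beer, wine and spirits → 13% → €4.7008
Stainless water bottle €34.74: other taxable items → 7.5% → €2.6055
Nightstand €197.86: home furniture → 3% → €5.9358
Storage bin €34.07: other taxable items → 7.5% → €2.55525
Bottle of rosé €17.86: beer, wine and spirits → 13% → €2.3218
Dining chair €68.15: home furniture → 3% → €2.0445
Coat rack €85.15: home furniture → 3% → €2.5545
Umbrella €10.76: other taxable items → 7.5% → €0.807
Office chair €271.20: home furniture → 3% + 3.5% surcharge = 6.5% → €17.628
Hot soup (large) €7.24: hot prepared food → 9.25% → €0.6697
Breakfast burrito €8.02: hot prepared food → 9.25% → €0.74185
Wall mirror €155.95: home furniture → 3% → €4.6785
Unrounded tax sum = €47.2432 → €47.24

€47.24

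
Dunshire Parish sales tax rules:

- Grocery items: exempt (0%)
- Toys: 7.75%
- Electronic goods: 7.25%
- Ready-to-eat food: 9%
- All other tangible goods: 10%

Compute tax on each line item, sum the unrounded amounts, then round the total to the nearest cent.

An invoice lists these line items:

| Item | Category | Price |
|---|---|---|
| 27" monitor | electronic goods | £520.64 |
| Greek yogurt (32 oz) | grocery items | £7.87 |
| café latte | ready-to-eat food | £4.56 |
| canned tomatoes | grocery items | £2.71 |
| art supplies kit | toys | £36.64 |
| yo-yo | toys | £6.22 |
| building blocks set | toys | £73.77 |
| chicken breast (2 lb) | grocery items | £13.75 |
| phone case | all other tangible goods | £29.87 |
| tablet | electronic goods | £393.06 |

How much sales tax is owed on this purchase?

£78.68

27" monitor £520.64: electronic goods → 7.25% → £37.7464
Greek yogurt (32 oz) £7.87: grocery items → 0% → £0.00
Café latte £4.56: ready-to-eat food → 9% → £0.4104
Canned tomatoes £2.71: grocery items → 0% → £0.00
Art supplies kit £36.64: toys → 7.75% → £2.8396
Yo-yo £6.22: toys → 7.75% → £0.48205
Building blocks set £73.77: toys → 7.75% → £5.717175
Chicken breast (2 lb) £13.75: grocery items → 0% → £0.00
Phone case £29.87: all other tangible goods → 10% → £2.987
Tablet £393.06: electronic goods → 7.25% → £28.49685
Unrounded tax sum = £78.679475 → £78.68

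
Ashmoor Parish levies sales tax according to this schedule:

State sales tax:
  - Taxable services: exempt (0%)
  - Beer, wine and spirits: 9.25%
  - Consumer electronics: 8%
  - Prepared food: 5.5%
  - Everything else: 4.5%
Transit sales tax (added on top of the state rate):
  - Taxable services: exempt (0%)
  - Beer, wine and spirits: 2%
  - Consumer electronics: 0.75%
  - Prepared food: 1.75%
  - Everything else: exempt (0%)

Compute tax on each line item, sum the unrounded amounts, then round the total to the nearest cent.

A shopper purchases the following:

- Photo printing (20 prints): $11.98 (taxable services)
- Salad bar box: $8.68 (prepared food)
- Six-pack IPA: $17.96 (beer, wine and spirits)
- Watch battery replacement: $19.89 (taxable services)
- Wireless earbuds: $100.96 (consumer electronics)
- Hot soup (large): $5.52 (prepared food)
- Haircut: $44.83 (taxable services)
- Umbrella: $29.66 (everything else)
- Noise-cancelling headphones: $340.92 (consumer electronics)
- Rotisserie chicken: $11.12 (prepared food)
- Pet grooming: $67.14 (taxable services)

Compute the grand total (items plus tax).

Photo printing (20 prints) $11.98: taxable services → 0% + 0% transit = 0% → $0.00
Salad bar box $8.68: prepared food → 5.5% + 1.75% transit = 7.25% → $0.6293
Six-pack IPA $17.96: beer, wine and spirits → 9.25% + 2% transit = 11.25% → $2.0205
Watch battery replacement $19.89: taxable services → 0% + 0% transit = 0% → $0.00
Wireless earbuds $100.96: consumer electronics → 8% + 0.75% transit = 8.75% → $8.834
Hot soup (large) $5.52: prepared food → 5.5% + 1.75% transit = 7.25% → $0.4002
Haircut $44.83: taxable services → 0% + 0% transit = 0% → $0.00
Umbrella $29.66: everything else → 4.5% + 0% transit = 4.5% → $1.3347
Noise-cancelling headphones $340.92: consumer electronics → 8% + 0.75% transit = 8.75% → $29.8305
Rotisserie chicken $11.12: prepared food → 5.5% + 1.75% transit = 7.25% → $0.8062
Pet grooming $67.14: taxable services → 0% + 0% transit = 0% → $0.00
Subtotal = $658.66; unrounded tax = $43.8554 → $43.86; total due = $702.52

$702.52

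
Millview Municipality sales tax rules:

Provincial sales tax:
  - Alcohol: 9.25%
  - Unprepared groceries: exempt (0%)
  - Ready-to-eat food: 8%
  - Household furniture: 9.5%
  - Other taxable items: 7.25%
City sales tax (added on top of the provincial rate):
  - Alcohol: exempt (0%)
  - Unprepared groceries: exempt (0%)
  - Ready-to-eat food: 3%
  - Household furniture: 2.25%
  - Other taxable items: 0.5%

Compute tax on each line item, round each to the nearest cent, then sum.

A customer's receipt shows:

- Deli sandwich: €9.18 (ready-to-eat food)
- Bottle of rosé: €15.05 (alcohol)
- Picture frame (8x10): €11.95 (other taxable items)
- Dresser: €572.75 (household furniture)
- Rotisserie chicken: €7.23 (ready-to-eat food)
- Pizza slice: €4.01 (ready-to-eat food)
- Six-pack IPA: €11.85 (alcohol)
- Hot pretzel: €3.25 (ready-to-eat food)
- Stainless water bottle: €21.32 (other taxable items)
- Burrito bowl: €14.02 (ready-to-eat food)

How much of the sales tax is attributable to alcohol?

Bottle of rosé €15.05: alcohol → 9.25% + 0% city = 9.25% → €1.39
Six-pack IPA €11.85: alcohol → 9.25% + 0% city = 9.25% → €1.10
Tax on alcohol = €1.39 + €1.10 = €2.49

€2.49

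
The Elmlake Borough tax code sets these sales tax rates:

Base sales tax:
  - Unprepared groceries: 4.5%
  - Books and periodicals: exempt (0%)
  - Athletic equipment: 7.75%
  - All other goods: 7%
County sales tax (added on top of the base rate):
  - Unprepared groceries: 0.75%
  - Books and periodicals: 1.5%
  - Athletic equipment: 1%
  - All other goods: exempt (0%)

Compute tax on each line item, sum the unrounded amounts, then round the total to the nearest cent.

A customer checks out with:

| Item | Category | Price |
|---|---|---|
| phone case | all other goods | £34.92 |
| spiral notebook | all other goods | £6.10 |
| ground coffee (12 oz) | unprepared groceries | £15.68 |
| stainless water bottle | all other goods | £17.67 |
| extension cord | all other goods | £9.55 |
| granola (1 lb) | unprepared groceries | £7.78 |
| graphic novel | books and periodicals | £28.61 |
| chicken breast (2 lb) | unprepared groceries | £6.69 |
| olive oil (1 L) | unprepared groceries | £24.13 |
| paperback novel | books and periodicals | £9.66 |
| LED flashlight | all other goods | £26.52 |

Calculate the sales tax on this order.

Phone case £34.92: all other goods → 7% + 0% county = 7% → £2.4444
Spiral notebook £6.10: all other goods → 7% + 0% county = 7% → £0.427
Ground coffee (12 oz) £15.68: unprepared groceries → 4.5% + 0.75% county = 5.25% → £0.8232
Stainless water bottle £17.67: all other goods → 7% + 0% county = 7% → £1.2369
Extension cord £9.55: all other goods → 7% + 0% county = 7% → £0.6685
Granola (1 lb) £7.78: unprepared groceries → 4.5% + 0.75% county = 5.25% → £0.40845
Graphic novel £28.61: books and periodicals → 0% + 1.5% county = 1.5% → £0.42915
Chicken breast (2 lb) £6.69: unprepared groceries → 4.5% + 0.75% county = 5.25% → £0.351225
Olive oil (1 L) £24.13: unprepared groceries → 4.5% + 0.75% county = 5.25% → £1.266825
Paperback novel £9.66: books and periodicals → 0% + 1.5% county = 1.5% → £0.1449
LED flashlight £26.52: all other goods → 7% + 0% county = 7% → £1.8564
Unrounded tax sum = £10.05695 → £10.06

£10.06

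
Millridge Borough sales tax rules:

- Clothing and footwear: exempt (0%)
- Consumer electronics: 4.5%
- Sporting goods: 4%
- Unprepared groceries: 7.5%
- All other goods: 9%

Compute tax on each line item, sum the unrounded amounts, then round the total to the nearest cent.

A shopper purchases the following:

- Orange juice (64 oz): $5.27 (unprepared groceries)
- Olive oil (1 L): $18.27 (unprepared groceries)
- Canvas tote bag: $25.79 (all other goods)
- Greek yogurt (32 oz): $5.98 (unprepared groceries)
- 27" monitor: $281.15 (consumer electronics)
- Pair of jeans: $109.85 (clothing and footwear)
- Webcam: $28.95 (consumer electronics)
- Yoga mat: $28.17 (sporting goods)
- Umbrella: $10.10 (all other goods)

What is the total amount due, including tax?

$534.06

Orange juice (64 oz) $5.27: unprepared groceries → 7.5% → $0.39525
Olive oil (1 L) $18.27: unprepared groceries → 7.5% → $1.37025
Canvas tote bag $25.79: all other goods → 9% → $2.3211
Greek yogurt (32 oz) $5.98: unprepared groceries → 7.5% → $0.4485
27" monitor $281.15: consumer electronics → 4.5% → $12.65175
Pair of jeans $109.85: clothing and footwear → 0% → $0.00
Webcam $28.95: consumer electronics → 4.5% → $1.30275
Yoga mat $28.17: sporting goods → 4% → $1.1268
Umbrella $10.10: all other goods → 9% → $0.909
Subtotal = $513.53; unrounded tax = $20.5254 → $20.53; total due = $534.06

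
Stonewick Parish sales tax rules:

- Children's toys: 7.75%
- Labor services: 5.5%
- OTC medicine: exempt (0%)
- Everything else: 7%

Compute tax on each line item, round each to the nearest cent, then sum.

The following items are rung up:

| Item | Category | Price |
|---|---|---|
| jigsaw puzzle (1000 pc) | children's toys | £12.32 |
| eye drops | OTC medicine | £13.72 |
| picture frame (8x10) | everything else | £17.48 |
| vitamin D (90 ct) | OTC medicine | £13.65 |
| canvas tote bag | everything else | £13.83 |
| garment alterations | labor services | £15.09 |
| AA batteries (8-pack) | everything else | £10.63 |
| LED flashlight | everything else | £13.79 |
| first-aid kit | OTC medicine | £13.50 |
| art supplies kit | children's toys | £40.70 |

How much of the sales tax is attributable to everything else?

£3.90

Picture frame (8x10) £17.48: everything else → 7% → £1.22
Canvas tote bag £13.83: everything else → 7% → £0.97
AA batteries (8-pack) £10.63: everything else → 7% → £0.74
LED flashlight £13.79: everything else → 7% → £0.97
Tax on everything else = £1.22 + £0.97 + £0.74 + £0.97 = £3.90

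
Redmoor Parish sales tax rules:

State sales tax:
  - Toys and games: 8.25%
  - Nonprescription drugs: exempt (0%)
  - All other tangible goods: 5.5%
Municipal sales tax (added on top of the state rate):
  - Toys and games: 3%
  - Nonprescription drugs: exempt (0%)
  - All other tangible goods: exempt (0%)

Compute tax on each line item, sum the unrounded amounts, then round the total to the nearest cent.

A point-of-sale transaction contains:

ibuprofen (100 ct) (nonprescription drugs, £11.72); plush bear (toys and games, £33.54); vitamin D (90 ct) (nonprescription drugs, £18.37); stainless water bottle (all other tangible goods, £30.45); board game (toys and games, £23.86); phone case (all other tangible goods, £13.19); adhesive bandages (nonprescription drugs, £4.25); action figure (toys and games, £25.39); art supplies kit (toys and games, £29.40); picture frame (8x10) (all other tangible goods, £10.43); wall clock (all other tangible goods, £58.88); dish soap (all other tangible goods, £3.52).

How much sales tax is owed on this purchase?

£19.03

Ibuprofen (100 ct) £11.72: nonprescription drugs → 0% + 0% municipal = 0% → £0.00
Plush bear £33.54: toys and games → 8.25% + 3% municipal = 11.25% → £3.77325
Vitamin D (90 ct) £18.37: nonprescription drugs → 0% + 0% municipal = 0% → £0.00
Stainless water bottle £30.45: all other tangible goods → 5.5% + 0% municipal = 5.5% → £1.67475
Board game £23.86: toys and games → 8.25% + 3% municipal = 11.25% → £2.68425
Phone case £13.19: all other tangible goods → 5.5% + 0% municipal = 5.5% → £0.72545
Adhesive bandages £4.25: nonprescription drugs → 0% + 0% municipal = 0% → £0.00
Action figure £25.39: toys and games → 8.25% + 3% municipal = 11.25% → £2.856375
Art supplies kit £29.40: toys and games → 8.25% + 3% municipal = 11.25% → £3.3075
Picture frame (8x10) £10.43: all other tangible goods → 5.5% + 0% municipal = 5.5% → £0.57365
Wall clock £58.88: all other tangible goods → 5.5% + 0% municipal = 5.5% → £3.2384
Dish soap £3.52: all other tangible goods → 5.5% + 0% municipal = 5.5% → £0.1936
Unrounded tax sum = £19.027225 → £19.03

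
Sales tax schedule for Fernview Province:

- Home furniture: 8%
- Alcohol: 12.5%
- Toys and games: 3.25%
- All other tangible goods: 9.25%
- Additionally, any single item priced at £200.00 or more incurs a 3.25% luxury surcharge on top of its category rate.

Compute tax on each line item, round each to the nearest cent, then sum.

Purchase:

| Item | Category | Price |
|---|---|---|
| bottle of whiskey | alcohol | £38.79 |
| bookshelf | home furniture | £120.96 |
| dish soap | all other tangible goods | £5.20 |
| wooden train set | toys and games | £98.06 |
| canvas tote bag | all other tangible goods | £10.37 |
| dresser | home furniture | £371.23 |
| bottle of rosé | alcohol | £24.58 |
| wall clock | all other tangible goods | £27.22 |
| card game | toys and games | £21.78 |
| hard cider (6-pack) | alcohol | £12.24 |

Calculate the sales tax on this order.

Bottle of whiskey £38.79: alcohol → 12.5% → £4.85
Bookshelf £120.96: home furniture → 8% → £9.68
Dish soap £5.20: all other tangible goods → 9.25% → £0.48
Wooden train set £98.06: toys and games → 3.25% → £3.19
Canvas tote bag £10.37: all other tangible goods → 9.25% → £0.96
Dresser £371.23: home furniture → 8% + 3.25% surcharge = 11.25% → £41.76
Bottle of rosé £24.58: alcohol → 12.5% → £3.07
Wall clock £27.22: all other tangible goods → 9.25% → £2.52
Card game £21.78: toys and games → 3.25% → £0.71
Hard cider (6-pack) £12.24: alcohol → 12.5% → £1.53
Total tax = £4.85 + £9.68 + £0.48 + £3.19 + £0.96 + £41.76 + £3.07 + £2.52 + £0.71 + £1.53 = £68.75

£68.75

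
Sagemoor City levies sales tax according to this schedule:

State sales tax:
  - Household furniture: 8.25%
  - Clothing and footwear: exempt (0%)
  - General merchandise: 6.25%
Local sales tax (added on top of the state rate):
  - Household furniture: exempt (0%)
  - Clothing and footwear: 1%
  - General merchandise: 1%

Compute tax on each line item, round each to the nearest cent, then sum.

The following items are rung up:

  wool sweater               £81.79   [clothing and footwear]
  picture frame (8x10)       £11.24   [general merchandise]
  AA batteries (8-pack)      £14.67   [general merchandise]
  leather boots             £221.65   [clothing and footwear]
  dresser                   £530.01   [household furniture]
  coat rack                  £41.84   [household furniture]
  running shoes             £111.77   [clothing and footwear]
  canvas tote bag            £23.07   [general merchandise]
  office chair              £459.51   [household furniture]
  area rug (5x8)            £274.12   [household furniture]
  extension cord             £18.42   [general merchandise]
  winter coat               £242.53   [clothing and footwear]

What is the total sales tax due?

£119.17

Wool sweater £81.79: clothing and footwear → 0% + 1% local = 1% → £0.82
Picture frame (8x10) £11.24: general merchandise → 6.25% + 1% local = 7.25% → £0.81
AA batteries (8-pack) £14.67: general merchandise → 6.25% + 1% local = 7.25% → £1.06
Leather boots £221.65: clothing and footwear → 0% + 1% local = 1% → £2.22
Dresser £530.01: household furniture → 8.25% + 0% local = 8.25% → £43.73
Coat rack £41.84: household furniture → 8.25% + 0% local = 8.25% → £3.45
Running shoes £111.77: clothing and footwear → 0% + 1% local = 1% → £1.12
Canvas tote bag £23.07: general merchandise → 6.25% + 1% local = 7.25% → £1.67
Office chair £459.51: household furniture → 8.25% + 0% local = 8.25% → £37.91
Area rug (5x8) £274.12: household furniture → 8.25% + 0% local = 8.25% → £22.61
Extension cord £18.42: general merchandise → 6.25% + 1% local = 7.25% → £1.34
Winter coat £242.53: clothing and footwear → 0% + 1% local = 1% → £2.43
Total tax = £0.82 + £0.81 + £1.06 + £2.22 + £43.73 + £3.45 + £1.12 + £1.67 + £37.91 + £22.61 + £1.34 + £2.43 = £119.17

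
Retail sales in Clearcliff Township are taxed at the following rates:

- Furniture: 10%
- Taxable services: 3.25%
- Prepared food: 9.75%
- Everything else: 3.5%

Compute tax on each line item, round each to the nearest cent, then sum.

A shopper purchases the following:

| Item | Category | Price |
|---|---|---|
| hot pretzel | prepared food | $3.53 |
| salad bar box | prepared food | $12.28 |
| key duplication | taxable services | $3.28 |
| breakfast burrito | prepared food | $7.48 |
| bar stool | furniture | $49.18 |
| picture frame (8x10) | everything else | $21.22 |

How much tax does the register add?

Hot pretzel $3.53: prepared food → 9.75% → $0.34
Salad bar box $12.28: prepared food → 9.75% → $1.20
Key duplication $3.28: taxable services → 3.25% → $0.11
Breakfast burrito $7.48: prepared food → 9.75% → $0.73
Bar stool $49.18: furniture → 10% → $4.92
Picture frame (8x10) $21.22: everything else → 3.5% → $0.74
Total tax = $0.34 + $1.20 + $0.11 + $0.73 + $4.92 + $0.74 = $8.04

$8.04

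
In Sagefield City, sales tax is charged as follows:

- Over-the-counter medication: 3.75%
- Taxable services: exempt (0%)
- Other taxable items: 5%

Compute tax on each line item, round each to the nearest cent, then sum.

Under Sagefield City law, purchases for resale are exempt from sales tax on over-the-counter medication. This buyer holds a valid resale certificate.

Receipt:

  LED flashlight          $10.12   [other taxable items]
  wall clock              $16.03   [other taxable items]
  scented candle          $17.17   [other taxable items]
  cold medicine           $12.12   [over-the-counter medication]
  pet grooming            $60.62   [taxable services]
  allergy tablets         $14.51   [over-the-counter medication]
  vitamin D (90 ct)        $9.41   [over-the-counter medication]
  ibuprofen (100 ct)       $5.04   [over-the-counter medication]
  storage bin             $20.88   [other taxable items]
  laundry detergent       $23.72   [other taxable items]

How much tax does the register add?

LED flashlight $10.12: other taxable items → 5% → $0.51
Wall clock $16.03: other taxable items → 5% → $0.80
Scented candle $17.17: other taxable items → 5% → $0.86
Cold medicine $12.12: over-the-counter medication, buyer-exempt → 0% → $0.00
Pet grooming $60.62: taxable services → 0% → $0.00
Allergy tablets $14.51: over-the-counter medication, buyer-exempt → 0% → $0.00
Vitamin D (90 ct) $9.41: over-the-counter medication, buyer-exempt → 0% → $0.00
Ibuprofen (100 ct) $5.04: over-the-counter medication, buyer-exempt → 0% → $0.00
Storage bin $20.88: other taxable items → 5% → $1.04
Laundry detergent $23.72: other taxable items → 5% → $1.19
Total tax = $0.51 + $0.80 + $0.86 + $1.04 + $1.19 = $4.40

$4.40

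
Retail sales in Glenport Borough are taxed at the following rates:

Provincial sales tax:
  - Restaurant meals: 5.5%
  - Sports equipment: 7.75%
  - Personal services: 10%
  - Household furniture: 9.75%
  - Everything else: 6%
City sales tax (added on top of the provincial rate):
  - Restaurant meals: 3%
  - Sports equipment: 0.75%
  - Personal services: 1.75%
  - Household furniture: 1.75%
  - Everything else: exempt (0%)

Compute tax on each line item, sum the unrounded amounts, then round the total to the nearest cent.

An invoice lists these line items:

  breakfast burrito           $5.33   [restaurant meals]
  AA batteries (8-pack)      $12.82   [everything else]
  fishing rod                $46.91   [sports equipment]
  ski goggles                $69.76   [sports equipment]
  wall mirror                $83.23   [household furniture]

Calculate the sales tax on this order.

$20.71

Breakfast burrito $5.33: restaurant meals → 5.5% + 3% city = 8.5% → $0.45305
AA batteries (8-pack) $12.82: everything else → 6% + 0% city = 6% → $0.7692
Fishing rod $46.91: sports equipment → 7.75% + 0.75% city = 8.5% → $3.98735
Ski goggles $69.76: sports equipment → 7.75% + 0.75% city = 8.5% → $5.9296
Wall mirror $83.23: household furniture → 9.75% + 1.75% city = 11.5% → $9.57145
Unrounded tax sum = $20.71065 → $20.71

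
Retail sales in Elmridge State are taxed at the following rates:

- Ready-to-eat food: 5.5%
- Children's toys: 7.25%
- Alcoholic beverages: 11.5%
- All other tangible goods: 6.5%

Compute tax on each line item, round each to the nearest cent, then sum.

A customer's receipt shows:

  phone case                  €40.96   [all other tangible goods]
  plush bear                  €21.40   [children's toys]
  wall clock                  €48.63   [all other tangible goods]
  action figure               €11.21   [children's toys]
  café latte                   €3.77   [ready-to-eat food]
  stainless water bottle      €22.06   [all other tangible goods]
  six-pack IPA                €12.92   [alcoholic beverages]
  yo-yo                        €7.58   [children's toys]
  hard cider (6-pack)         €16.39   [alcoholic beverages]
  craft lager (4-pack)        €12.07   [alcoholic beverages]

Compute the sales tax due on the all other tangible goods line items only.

Phone case €40.96: all other tangible goods → 6.5% → €2.66
Wall clock €48.63: all other tangible goods → 6.5% → €3.16
Stainless water bottle €22.06: all other tangible goods → 6.5% → €1.43
Tax on all other tangible goods = €2.66 + €3.16 + €1.43 = €7.25

€7.25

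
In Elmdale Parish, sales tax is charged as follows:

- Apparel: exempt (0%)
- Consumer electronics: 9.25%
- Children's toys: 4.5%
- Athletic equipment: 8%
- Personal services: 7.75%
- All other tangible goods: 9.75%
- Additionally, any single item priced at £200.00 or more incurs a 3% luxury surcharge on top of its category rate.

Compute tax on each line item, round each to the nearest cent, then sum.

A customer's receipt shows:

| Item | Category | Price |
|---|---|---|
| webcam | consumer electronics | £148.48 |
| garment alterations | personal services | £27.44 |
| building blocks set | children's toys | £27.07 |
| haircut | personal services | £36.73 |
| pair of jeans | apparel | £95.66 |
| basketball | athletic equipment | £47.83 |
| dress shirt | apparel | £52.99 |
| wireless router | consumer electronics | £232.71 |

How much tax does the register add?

£52.27

Webcam £148.48: consumer electronics → 9.25% → £13.73
Garment alterations £27.44: personal services → 7.75% → £2.13
Building blocks set £27.07: children's toys → 4.5% → £1.22
Haircut £36.73: personal services → 7.75% → £2.85
Pair of jeans £95.66: apparel → 0% → £0.00
Basketball £47.83: athletic equipment → 8% → £3.83
Dress shirt £52.99: apparel → 0% → £0.00
Wireless router £232.71: consumer electronics → 9.25% + 3% surcharge = 12.25% → £28.51
Total tax = £13.73 + £2.13 + £1.22 + £2.85 + £3.83 + £28.51 = £52.27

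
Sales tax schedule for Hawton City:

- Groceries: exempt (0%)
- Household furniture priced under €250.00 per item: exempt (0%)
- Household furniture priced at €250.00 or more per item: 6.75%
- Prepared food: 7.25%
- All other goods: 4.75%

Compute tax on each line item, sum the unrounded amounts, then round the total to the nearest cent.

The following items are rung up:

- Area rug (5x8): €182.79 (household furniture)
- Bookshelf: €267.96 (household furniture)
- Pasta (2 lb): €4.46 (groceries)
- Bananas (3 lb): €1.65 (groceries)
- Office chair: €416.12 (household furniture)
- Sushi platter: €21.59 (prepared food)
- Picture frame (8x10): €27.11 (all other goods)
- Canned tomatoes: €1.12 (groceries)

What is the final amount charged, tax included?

Area rug (5x8) €182.79: household furniture, under €250.00 → 0% → €0.00
Bookshelf €267.96: household furniture, €250.00 or more → 6.75% → €18.0873
Pasta (2 lb) €4.46: groceries → 0% → €0.00
Bananas (3 lb) €1.65: groceries → 0% → €0.00
Office chair €416.12: household furniture, €250.00 or more → 6.75% → €28.0881
Sushi platter €21.59: prepared food → 7.25% → €1.565275
Picture frame (8x10) €27.11: all other goods → 4.75% → €1.287725
Canned tomatoes €1.12: groceries → 0% → €0.00
Subtotal = €922.80; unrounded tax = €49.0284 → €49.03; total due = €971.83

€971.83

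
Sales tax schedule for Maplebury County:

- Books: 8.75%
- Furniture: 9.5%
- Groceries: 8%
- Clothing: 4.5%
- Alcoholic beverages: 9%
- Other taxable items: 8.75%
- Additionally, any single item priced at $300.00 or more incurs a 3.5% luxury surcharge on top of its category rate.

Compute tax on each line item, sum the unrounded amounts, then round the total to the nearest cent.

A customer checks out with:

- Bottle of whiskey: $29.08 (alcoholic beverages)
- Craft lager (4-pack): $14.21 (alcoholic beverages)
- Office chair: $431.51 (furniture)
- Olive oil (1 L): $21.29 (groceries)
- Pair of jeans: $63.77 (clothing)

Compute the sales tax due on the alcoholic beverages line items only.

$3.90

Bottle of whiskey $29.08: alcoholic beverages → 9% → $2.6172
Craft lager (4-pack) $14.21: alcoholic beverages → 9% → $1.2789
Tax on alcoholic beverages: unrounded sum = $3.8961 → $3.90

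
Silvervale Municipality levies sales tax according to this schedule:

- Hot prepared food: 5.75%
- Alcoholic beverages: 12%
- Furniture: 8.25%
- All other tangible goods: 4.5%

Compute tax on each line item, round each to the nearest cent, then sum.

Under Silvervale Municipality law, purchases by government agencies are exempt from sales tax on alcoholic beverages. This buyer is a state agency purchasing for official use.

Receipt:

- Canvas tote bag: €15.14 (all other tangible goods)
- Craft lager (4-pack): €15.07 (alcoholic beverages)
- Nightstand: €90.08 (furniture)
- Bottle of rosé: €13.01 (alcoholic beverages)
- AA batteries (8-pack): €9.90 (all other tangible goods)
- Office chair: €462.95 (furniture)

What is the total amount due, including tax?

Canvas tote bag €15.14: all other tangible goods → 4.5% → €0.68
Craft lager (4-pack) €15.07: alcoholic beverages, buyer-exempt → 0% → €0.00
Nightstand €90.08: furniture → 8.25% → €7.43
Bottle of rosé €13.01: alcoholic beverages, buyer-exempt → 0% → €0.00
AA batteries (8-pack) €9.90: all other tangible goods → 4.5% → €0.45
Office chair €462.95: furniture → 8.25% → €38.19
Subtotal = €606.15; tax = €46.75; total due = €652.90

€652.90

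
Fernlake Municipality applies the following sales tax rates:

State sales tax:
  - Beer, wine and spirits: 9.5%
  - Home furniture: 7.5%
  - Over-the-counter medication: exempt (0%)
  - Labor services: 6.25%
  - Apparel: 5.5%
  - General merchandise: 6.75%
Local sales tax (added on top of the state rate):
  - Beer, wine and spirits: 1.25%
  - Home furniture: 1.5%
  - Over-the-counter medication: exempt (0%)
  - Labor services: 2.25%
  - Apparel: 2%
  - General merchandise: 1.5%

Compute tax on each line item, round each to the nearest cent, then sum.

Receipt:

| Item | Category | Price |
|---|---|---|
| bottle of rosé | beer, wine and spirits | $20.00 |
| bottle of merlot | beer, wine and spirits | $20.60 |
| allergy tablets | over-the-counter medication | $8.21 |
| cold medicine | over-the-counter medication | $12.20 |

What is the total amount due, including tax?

$65.37

Bottle of rosé $20.00: beer, wine and spirits → 9.5% + 1.25% local = 10.75% → $2.15
Bottle of merlot $20.60: beer, wine and spirits → 9.5% + 1.25% local = 10.75% → $2.21
Allergy tablets $8.21: over-the-counter medication → 0% + 0% local = 0% → $0.00
Cold medicine $12.20: over-the-counter medication → 0% + 0% local = 0% → $0.00
Subtotal = $61.01; tax = $4.36; total due = $65.37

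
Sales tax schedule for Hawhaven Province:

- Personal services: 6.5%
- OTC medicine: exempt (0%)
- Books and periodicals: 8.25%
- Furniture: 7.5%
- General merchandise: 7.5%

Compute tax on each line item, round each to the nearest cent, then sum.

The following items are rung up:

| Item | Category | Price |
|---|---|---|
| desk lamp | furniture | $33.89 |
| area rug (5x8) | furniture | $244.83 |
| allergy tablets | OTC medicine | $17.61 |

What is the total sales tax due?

$20.90

Desk lamp $33.89: furniture → 7.5% → $2.54
Area rug (5x8) $244.83: furniture → 7.5% → $18.36
Allergy tablets $17.61: OTC medicine → 0% → $0.00
Total tax = $2.54 + $18.36 = $20.90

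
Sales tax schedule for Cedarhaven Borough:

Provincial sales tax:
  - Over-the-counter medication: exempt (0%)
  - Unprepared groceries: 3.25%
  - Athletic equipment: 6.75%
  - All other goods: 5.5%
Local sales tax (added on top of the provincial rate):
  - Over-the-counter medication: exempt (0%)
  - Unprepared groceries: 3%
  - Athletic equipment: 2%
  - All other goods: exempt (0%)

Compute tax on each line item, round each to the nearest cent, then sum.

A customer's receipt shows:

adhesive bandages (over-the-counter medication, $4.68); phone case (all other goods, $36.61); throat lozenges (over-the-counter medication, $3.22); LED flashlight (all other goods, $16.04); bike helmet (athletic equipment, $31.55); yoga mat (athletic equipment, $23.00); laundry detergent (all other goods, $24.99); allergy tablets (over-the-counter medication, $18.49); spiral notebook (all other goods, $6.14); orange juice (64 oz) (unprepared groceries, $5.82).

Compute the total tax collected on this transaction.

Adhesive bandages $4.68: over-the-counter medication → 0% + 0% local = 0% → $0.00
Phone case $36.61: all other goods → 5.5% + 0% local = 5.5% → $2.01
Throat lozenges $3.22: over-the-counter medication → 0% + 0% local = 0% → $0.00
LED flashlight $16.04: all other goods → 5.5% + 0% local = 5.5% → $0.88
Bike helmet $31.55: athletic equipment → 6.75% + 2% local = 8.75% → $2.76
Yoga mat $23.00: athletic equipment → 6.75% + 2% local = 8.75% → $2.01
Laundry detergent $24.99: all other goods → 5.5% + 0% local = 5.5% → $1.37
Allergy tablets $18.49: over-the-counter medication → 0% + 0% local = 0% → $0.00
Spiral notebook $6.14: all other goods → 5.5% + 0% local = 5.5% → $0.34
Orange juice (64 oz) $5.82: unprepared groceries → 3.25% + 3% local = 6.25% → $0.36
Total tax = $2.01 + $0.88 + $2.76 + $2.01 + $1.37 + $0.34 + $0.36 = $9.73

$9.73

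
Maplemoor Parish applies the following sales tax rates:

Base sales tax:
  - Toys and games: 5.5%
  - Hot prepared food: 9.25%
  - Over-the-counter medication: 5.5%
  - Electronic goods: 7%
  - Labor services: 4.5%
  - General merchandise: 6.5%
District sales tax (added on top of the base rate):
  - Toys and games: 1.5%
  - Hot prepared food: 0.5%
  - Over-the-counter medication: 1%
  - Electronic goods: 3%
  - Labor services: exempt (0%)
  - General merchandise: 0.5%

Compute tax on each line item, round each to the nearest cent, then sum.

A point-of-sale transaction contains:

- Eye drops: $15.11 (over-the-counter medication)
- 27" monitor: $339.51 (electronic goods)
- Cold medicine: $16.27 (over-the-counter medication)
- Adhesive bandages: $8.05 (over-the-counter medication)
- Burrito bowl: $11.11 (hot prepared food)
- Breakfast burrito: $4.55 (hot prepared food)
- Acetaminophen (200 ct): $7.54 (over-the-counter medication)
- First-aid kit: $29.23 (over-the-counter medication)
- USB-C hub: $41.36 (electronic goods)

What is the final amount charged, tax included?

$517.29

Eye drops $15.11: over-the-counter medication → 5.5% + 1% district = 6.5% → $0.98
27" monitor $339.51: electronic goods → 7% + 3% district = 10% → $33.95
Cold medicine $16.27: over-the-counter medication → 5.5% + 1% district = 6.5% → $1.06
Adhesive bandages $8.05: over-the-counter medication → 5.5% + 1% district = 6.5% → $0.52
Burrito bowl $11.11: hot prepared food → 9.25% + 0.5% district = 9.75% → $1.08
Breakfast burrito $4.55: hot prepared food → 9.25% + 0.5% district = 9.75% → $0.44
Acetaminophen (200 ct) $7.54: over-the-counter medication → 5.5% + 1% district = 6.5% → $0.49
First-aid kit $29.23: over-the-counter medication → 5.5% + 1% district = 6.5% → $1.90
USB-C hub $41.36: electronic goods → 7% + 3% district = 10% → $4.14
Subtotal = $472.73; tax = $44.56; total due = $517.29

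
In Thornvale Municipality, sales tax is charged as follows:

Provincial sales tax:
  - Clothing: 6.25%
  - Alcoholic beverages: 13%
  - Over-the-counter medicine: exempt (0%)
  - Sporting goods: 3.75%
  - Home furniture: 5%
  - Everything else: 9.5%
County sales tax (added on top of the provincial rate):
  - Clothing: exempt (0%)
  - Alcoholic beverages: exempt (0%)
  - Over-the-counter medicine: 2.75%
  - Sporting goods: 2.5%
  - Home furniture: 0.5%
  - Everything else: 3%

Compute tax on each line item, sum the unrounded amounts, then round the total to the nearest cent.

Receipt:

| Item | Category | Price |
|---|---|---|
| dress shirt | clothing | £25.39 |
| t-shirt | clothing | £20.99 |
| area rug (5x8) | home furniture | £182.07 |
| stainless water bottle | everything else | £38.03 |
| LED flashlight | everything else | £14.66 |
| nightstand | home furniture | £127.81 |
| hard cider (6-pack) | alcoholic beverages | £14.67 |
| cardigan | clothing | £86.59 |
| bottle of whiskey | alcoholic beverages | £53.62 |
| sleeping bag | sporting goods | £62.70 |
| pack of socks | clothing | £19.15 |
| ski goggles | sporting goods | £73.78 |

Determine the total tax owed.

Dress shirt £25.39: clothing → 6.25% + 0% county = 6.25% → £1.586875
T-shirt £20.99: clothing → 6.25% + 0% county = 6.25% → £1.311875
Area rug (5x8) £182.07: home furniture → 5% + 0.5% county = 5.5% → £10.01385
Stainless water bottle £38.03: everything else → 9.5% + 3% county = 12.5% → £4.75375
LED flashlight £14.66: everything else → 9.5% + 3% county = 12.5% → £1.8325
Nightstand £127.81: home furniture → 5% + 0.5% county = 5.5% → £7.02955
Hard cider (6-pack) £14.67: alcoholic beverages → 13% + 0% county = 13% → £1.9071
Cardigan £86.59: clothing → 6.25% + 0% county = 6.25% → £5.411875
Bottle of whiskey £53.62: alcoholic beverages → 13% + 0% county = 13% → £6.9706
Sleeping bag £62.70: sporting goods → 3.75% + 2.5% county = 6.25% → £3.91875
Pack of socks £19.15: clothing → 6.25% + 0% county = 6.25% → £1.196875
Ski goggles £73.78: sporting goods → 3.75% + 2.5% county = 6.25% → £4.61125
Unrounded tax sum = £50.54485 → £50.54

£50.54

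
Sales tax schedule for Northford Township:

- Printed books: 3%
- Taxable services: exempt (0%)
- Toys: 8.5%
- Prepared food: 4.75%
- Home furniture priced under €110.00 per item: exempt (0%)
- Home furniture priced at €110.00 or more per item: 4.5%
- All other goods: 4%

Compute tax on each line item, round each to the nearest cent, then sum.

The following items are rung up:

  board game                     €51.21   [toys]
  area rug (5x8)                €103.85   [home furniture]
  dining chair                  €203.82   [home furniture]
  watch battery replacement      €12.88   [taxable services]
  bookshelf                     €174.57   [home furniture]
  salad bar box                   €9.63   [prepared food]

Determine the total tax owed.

Board game €51.21: toys → 8.5% → €4.35
Area rug (5x8) €103.85: home furniture, under €110.00 → 0% → €0.00
Dining chair €203.82: home furniture, €110.00 or more → 4.5% → €9.17
Watch battery replacement €12.88: taxable services → 0% → €0.00
Bookshelf €174.57: home furniture, €110.00 or more → 4.5% → €7.86
Salad bar box €9.63: prepared food → 4.75% → €0.46
Total tax = €4.35 + €9.17 + €7.86 + €0.46 = €21.84

€21.84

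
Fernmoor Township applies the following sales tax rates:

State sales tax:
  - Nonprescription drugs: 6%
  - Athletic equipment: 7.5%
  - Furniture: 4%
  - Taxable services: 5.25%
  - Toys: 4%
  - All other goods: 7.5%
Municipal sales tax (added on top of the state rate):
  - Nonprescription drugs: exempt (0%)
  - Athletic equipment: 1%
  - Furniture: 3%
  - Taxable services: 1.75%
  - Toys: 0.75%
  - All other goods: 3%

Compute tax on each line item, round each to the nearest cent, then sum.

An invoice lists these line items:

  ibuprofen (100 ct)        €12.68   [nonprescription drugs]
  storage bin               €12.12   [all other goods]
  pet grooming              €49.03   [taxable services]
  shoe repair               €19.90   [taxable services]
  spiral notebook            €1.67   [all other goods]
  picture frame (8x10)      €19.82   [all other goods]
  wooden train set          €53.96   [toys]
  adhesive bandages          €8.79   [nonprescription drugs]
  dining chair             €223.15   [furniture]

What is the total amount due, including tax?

Ibuprofen (100 ct) €12.68: nonprescription drugs → 6% + 0% municipal = 6% → €0.76
Storage bin €12.12: all other goods → 7.5% + 3% municipal = 10.5% → €1.27
Pet grooming €49.03: taxable services → 5.25% + 1.75% municipal = 7% → €3.43
Shoe repair €19.90: taxable services → 5.25% + 1.75% municipal = 7% → €1.39
Spiral notebook €1.67: all other goods → 7.5% + 3% municipal = 10.5% → €0.18
Picture frame (8x10) €19.82: all other goods → 7.5% + 3% municipal = 10.5% → €2.08
Wooden train set €53.96: toys → 4% + 0.75% municipal = 4.75% → €2.56
Adhesive bandages €8.79: nonprescription drugs → 6% + 0% municipal = 6% → €0.53
Dining chair €223.15: furniture → 4% + 3% municipal = 7% → €15.62
Subtotal = €401.12; tax = €27.82; total due = €428.94

€428.94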